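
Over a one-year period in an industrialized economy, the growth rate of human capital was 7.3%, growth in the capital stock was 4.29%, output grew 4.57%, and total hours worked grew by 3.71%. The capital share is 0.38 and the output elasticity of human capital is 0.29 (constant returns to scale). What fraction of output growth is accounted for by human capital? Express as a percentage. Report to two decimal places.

Human capital contributed 0.29 × 7.3 = 2.117 pp.
Share of growth = 2.117 / 4.57 × 100 = 46.3239%.

Human capital accounted for 46.32% of growth.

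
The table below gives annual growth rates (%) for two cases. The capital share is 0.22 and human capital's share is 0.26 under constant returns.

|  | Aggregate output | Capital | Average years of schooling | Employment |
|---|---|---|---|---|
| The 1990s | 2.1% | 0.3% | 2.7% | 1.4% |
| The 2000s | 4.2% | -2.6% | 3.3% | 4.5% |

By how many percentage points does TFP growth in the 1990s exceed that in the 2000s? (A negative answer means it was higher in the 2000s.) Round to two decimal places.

-0.97 percentage points

Labor's share = 1 − 0.22 − 0.26 = 0.52.
The 1990s: TFP = 2.1 − 0.066 − 0.702 − 0.728 = 0.604%.
The 2000s: TFP = 4.2 + 0.572 − 0.858 − 2.34 = 1.574%.
Difference = 0.604 − (1.574) = -0.97 pp.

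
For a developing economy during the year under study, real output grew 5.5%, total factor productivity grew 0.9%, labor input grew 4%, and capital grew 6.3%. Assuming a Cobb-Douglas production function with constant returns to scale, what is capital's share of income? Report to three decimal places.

gY = gA + α·gK + (1−α)·gL, so gY − gA − gL = α(gK − gL).
5.5 − 0.9 − 4 = α × (6.3 − 4).
0.6 = 2.3 α, so α = 0.26087.

Capital's share of income is 0.261.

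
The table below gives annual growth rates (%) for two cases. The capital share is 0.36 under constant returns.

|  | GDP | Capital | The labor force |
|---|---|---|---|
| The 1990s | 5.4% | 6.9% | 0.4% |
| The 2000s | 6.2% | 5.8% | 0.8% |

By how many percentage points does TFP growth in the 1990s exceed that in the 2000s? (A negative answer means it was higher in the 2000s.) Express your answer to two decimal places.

Labor's share = 1 − 0.36 = 0.64.
The 1990s: TFP = 5.4 − 2.484 − 0.256 = 2.66%.
The 2000s: TFP = 6.2 − 2.088 − 0.512 = 3.6%.
Difference = 2.66 − (3.6) = -0.94 pp.

-0.94 percentage points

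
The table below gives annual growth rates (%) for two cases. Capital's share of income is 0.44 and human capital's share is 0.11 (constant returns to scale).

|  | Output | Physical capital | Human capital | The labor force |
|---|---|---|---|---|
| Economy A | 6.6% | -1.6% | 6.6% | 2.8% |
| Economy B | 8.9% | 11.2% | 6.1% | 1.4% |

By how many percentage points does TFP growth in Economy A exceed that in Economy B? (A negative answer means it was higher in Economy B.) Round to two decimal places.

Labor's share = 1 − 0.44 − 0.11 = 0.45.
Economy A: TFP = 6.6 + 0.704 − 0.726 − 1.26 = 5.318%.
Economy B: TFP = 8.9 − 4.928 − 0.671 − 0.63 = 2.671%.
Difference = 5.318 − (2.671) = 2.647 pp.

2.65 percentage points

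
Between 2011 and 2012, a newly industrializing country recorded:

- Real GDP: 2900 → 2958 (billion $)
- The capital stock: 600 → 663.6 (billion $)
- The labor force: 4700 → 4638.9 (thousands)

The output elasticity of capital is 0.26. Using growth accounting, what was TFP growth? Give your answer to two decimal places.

0.21%

Real GDP growth = (2958 − 2900) / 2900 = 2%.
The capital stock growth = (663.6 − 600) / 600 = 10.6%.
The labor force growth = (4638.9 − 4700) / 4700 = -1.3%.
Labor's share = 1 − 0.26 = 0.74.
The capital stock: 0.26 × 10.6 = 2.756 pp.
The labor force: 0.74 × (-1.3) = -0.962 pp.
TFP growth = 2 − 1.794 = 0.206%.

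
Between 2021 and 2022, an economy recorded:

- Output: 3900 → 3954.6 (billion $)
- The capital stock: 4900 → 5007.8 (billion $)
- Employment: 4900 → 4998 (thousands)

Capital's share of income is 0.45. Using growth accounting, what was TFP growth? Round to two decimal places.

Output growth = (3954.6 − 3900) / 3900 = 1.4%.
The capital stock growth = (5007.8 − 4900) / 4900 = 2.2%.
Employment growth = (4998 − 4900) / 4900 = 2%.
Labor's share = 1 − 0.45 = 0.55.
The capital stock: 0.45 × 2.2 = 0.99 pp.
Employment: 0.55 × 2 = 1.1 pp.
TFP growth = 1.4 − 2.09 = -0.69%.

-0.69%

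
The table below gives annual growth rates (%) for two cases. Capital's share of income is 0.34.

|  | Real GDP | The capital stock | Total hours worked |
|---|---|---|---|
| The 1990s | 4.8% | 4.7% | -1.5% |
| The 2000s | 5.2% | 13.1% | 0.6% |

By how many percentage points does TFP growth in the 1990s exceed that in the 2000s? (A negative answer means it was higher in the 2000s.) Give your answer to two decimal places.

3.84 percentage points

Labor's share = 1 − 0.34 = 0.66.
The 1990s: TFP = 4.8 − 1.598 + 0.99 = 4.192%.
The 2000s: TFP = 5.2 − 4.454 − 0.396 = 0.35%.
Difference = 4.192 − (0.35) = 3.842 pp.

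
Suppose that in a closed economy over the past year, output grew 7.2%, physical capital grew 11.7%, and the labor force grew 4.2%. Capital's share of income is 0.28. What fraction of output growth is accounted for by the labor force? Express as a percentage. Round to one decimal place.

Labor's share = 1 − 0.28 = 0.72.
The labor force contributed 0.72 × 4.2 = 3.024 pp.
Share of growth = 3.024 / 7.2 × 100 = 42%.

The labor force accounted for 42.0% of growth.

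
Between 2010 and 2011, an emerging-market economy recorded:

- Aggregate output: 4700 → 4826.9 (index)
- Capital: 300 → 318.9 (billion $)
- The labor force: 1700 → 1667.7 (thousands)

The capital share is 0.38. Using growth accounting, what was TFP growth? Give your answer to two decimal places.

TFP grew 1.48%.

Aggregate output growth = (4826.9 − 4700) / 4700 = 2.7%.
Capital growth = (318.9 − 300) / 300 = 6.3%.
The labor force growth = (1667.7 − 1700) / 1700 = -1.9%.
Labor's share = 1 − 0.38 = 0.62.
Capital: 0.38 × 6.3 = 2.394 pp.
The labor force: 0.62 × (-1.9) = -1.178 pp.
TFP growth = 2.7 − 1.216 = 1.484%.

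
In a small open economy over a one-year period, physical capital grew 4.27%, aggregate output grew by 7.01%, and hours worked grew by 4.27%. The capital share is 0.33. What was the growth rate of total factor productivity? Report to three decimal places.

2.740%

Labor's share = 1 − 0.33 = 0.67.
Physical capital: 0.33 × 4.27 = 1.4091 pp.
Hours worked: 0.67 × 4.27 = 2.8609 pp.
TFP growth = 7.01 − 4.27 = 2.74%.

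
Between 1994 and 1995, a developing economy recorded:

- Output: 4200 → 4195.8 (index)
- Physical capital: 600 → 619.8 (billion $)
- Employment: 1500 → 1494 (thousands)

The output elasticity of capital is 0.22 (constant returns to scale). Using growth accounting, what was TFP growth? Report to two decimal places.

Output growth = (4195.8 − 4200) / 4200 = -0.1%.
Physical capital growth = (619.8 − 600) / 600 = 3.3%.
Employment growth = (1494 − 1500) / 1500 = -0.4%.
Labor's share = 1 − 0.22 = 0.78.
Physical capital: 0.22 × 3.3 = 0.726 pp.
Employment: 0.78 × (-0.4) = -0.312 pp.
TFP growth = -0.1 − 0.414 = -0.514%.

-0.51%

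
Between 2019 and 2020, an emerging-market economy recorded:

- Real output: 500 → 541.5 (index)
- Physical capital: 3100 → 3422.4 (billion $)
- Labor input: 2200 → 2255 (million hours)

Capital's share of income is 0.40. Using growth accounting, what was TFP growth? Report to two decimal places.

Real output growth = (541.5 − 500) / 500 = 8.3%.
Physical capital growth = (3422.4 − 3100) / 3100 = 10.4%.
Labor input growth = (2255 − 2200) / 2200 = 2.5%.
Labor's share = 1 − 0.4 = 0.6.
Physical capital: 0.4 × 10.4 = 4.16 pp.
Labor input: 0.6 × 2.5 = 1.5 pp.
TFP growth = 8.3 − 5.66 = 2.64%.

TFP grew 2.64%.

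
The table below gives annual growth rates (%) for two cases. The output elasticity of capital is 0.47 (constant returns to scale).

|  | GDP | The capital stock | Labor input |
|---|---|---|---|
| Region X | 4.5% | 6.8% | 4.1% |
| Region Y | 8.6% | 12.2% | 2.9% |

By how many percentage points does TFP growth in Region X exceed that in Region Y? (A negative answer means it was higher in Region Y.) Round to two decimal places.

-2.20 percentage points

Labor's share = 1 − 0.47 = 0.53.
Region X: TFP = 4.5 − 3.196 − 2.173 = -0.869%.
Region Y: TFP = 8.6 − 5.734 − 1.537 = 1.329%.
Difference = -0.869 − (1.329) = -2.198 pp.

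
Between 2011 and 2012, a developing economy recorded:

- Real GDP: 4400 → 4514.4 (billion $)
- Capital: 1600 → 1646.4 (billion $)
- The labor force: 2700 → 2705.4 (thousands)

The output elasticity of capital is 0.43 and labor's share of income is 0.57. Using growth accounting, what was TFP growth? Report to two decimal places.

1.24%

Real GDP growth = (4514.4 − 4400) / 4400 = 2.6%.
Capital growth = (1646.4 − 1600) / 1600 = 2.9%.
The labor force growth = (2705.4 − 2700) / 2700 = 0.2%.
Labor's share = 1 − 0.43 = 0.57.
Capital: 0.43 × 2.9 = 1.247 pp.
The labor force: 0.57 × 0.2 = 0.114 pp.
TFP growth = 2.6 − 1.361 = 1.239%.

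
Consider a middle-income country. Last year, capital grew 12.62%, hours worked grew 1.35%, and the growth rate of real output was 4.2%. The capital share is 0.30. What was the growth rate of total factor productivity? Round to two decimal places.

Labor's share = 1 − 0.3 = 0.7.
Capital: 0.3 × 12.62 = 3.786 pp.
Hours worked: 0.7 × 1.35 = 0.945 pp.
TFP growth = 4.2 − 4.731 = -0.531%.

-0.53%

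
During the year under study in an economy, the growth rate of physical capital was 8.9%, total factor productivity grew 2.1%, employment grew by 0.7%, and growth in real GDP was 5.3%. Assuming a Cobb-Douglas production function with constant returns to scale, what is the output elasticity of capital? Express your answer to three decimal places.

gY = gA + α·gK + (1−α)·gL, so gY − gA − gL = α(gK − gL).
5.3 − 2.1 − 0.7 = α × (8.9 − 0.7).
2.5 = 8.2 α, so α = 0.30488.

0.305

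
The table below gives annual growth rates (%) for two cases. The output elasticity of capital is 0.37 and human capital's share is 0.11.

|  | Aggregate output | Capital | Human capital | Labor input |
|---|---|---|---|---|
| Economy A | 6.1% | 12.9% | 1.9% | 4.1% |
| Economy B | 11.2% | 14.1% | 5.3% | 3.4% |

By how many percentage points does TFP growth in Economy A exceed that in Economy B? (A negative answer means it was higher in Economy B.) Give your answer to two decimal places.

Labor's share = 1 − 0.37 − 0.11 = 0.52.
Economy A: TFP = 6.1 − 4.773 − 0.209 − 2.132 = -1.014%.
Economy B: TFP = 11.2 − 5.217 − 0.583 − 1.768 = 3.632%.
Difference = -1.014 − (3.632) = -4.646 pp.

-4.65 percentage points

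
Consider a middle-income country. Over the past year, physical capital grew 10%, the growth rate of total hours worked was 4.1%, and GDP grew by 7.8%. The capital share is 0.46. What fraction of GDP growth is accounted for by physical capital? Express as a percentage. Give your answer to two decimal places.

Physical capital accounted for 58.97% of growth.

Physical capital contributed 0.46 × 10 = 4.6 pp.
Share of growth = 4.6 / 7.8 × 100 = 58.9744%.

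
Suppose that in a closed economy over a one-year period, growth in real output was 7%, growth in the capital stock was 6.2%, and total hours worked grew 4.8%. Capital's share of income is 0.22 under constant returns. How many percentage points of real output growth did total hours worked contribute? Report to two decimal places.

3.74

Labor's share = 1 − 0.22 = 0.78.
Contribution = share × growth = 0.78 × 4.8 = 3.744 pp.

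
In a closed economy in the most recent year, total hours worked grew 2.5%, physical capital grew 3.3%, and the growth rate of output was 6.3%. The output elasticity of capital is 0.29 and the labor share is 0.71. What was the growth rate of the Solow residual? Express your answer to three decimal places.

3.568%

Labor's share = 1 − 0.29 = 0.71.
Physical capital: 0.29 × 3.3 = 0.957 pp.
Total hours worked: 0.71 × 2.5 = 1.775 pp.
TFP growth = 6.3 − 2.732 = 3.568%.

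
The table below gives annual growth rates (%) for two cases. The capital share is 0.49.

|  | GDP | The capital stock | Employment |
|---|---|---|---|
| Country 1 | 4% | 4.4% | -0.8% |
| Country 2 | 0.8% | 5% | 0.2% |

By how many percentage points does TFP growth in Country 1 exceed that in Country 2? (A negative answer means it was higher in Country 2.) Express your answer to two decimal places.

4.00 percentage points

Labor's share = 1 − 0.49 = 0.51.
Country 1: TFP = 4 − 2.156 + 0.408 = 2.252%.
Country 2: TFP = 0.8 − 2.45 − 0.102 = -1.752%.
Difference = 2.252 − (-1.752) = 4.004 pp.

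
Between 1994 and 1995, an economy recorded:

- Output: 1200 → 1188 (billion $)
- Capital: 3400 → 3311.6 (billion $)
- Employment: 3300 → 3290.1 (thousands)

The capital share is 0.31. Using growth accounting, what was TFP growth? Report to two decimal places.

TFP grew 0.01%.

Output growth = (1188 − 1200) / 1200 = -1%.
Capital growth = (3311.6 − 3400) / 3400 = -2.6%.
Employment growth = (3290.1 − 3300) / 3300 = -0.3%.
Labor's share = 1 − 0.31 = 0.69.
Capital: 0.31 × (-2.6) = -0.806 pp.
Employment: 0.69 × (-0.3) = -0.207 pp.
TFP growth = -1 + 1.013 = 0.013%.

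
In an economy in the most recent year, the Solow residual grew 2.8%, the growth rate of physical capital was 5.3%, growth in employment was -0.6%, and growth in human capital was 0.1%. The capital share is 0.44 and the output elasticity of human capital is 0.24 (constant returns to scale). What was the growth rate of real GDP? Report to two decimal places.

Real GDP growth was 4.96%.

Labor's share = 1 − 0.44 − 0.24 = 0.32.
Physical capital: 0.44 × 5.3 = 2.332 pp.
Human capital: 0.24 × 0.1 = 0.024 pp.
Employment: 0.32 × (-0.6) = -0.192 pp.
Output growth = 2.8 + 2.164 = 4.964%.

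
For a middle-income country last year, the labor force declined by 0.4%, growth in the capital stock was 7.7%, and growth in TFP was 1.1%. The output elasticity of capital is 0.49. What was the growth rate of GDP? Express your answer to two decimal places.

Labor's share = 1 − 0.49 = 0.51.
The capital stock: 0.49 × 7.7 = 3.773 pp.
The labor force: 0.51 × (-0.4) = -0.204 pp.
Output growth = 1.1 + 3.569 = 4.669%.

GDP grew 4.67%.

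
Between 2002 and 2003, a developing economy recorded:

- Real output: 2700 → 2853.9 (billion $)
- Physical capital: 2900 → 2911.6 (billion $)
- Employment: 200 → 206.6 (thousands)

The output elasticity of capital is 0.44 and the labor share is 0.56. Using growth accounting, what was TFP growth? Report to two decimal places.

3.68%

Real output growth = (2853.9 − 2700) / 2700 = 5.7%.
Physical capital growth = (2911.6 − 2900) / 2900 = 0.4%.
Employment growth = (206.6 − 200) / 200 = 3.3%.
Labor's share = 1 − 0.44 = 0.56.
Physical capital: 0.44 × 0.4 = 0.176 pp.
Employment: 0.56 × 3.3 = 1.848 pp.
TFP growth = 5.7 − 2.024 = 3.676%.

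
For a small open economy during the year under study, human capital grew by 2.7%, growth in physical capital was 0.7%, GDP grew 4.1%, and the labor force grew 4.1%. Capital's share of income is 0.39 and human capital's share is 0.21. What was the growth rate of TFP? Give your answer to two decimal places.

1.62%

Labor's share = 1 − 0.39 − 0.21 = 0.4.
Physical capital: 0.39 × 0.7 = 0.273 pp.
Human capital: 0.21 × 2.7 = 0.567 pp.
The labor force: 0.4 × 4.1 = 1.64 pp.
TFP growth = 4.1 − 2.48 = 1.62%.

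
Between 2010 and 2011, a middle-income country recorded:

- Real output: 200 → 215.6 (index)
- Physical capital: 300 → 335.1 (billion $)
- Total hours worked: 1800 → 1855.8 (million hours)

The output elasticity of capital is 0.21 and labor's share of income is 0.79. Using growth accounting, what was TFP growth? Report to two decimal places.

TFP grew 2.89%.

Real output growth = (215.6 − 200) / 200 = 7.8%.
Physical capital growth = (335.1 − 300) / 300 = 11.7%.
Total hours worked growth = (1855.8 − 1800) / 1800 = 3.1%.
Labor's share = 1 − 0.21 = 0.79.
Physical capital: 0.21 × 11.7 = 2.457 pp.
Total hours worked: 0.79 × 3.1 = 2.449 pp.
TFP growth = 7.8 − 4.906 = 2.894%.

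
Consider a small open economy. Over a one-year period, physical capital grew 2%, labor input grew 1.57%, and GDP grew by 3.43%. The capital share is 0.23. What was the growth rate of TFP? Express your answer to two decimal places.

Labor's share = 1 − 0.23 = 0.77.
Physical capital: 0.23 × 2 = 0.46 pp.
Labor input: 0.77 × 1.57 = 1.2089 pp.
TFP growth = 3.43 − 1.6689 = 1.7611%.

TFP growth was 1.76%.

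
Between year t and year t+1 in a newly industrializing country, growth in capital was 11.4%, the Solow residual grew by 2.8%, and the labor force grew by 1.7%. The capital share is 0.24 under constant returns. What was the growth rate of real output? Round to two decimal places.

Labor's share = 1 − 0.24 = 0.76.
Capital: 0.24 × 11.4 = 2.736 pp.
The labor force: 0.76 × 1.7 = 1.292 pp.
Output growth = 2.8 + 4.028 = 6.828%.

Real output grew 6.83%.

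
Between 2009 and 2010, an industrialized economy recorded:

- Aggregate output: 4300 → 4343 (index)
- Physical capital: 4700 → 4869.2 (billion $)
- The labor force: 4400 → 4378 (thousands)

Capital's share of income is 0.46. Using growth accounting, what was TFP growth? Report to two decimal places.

Aggregate output growth = (4343 − 4300) / 4300 = 1%.
Physical capital growth = (4869.2 − 4700) / 4700 = 3.6%.
The labor force growth = (4378 − 4400) / 4400 = -0.5%.
Labor's share = 1 − 0.46 = 0.54.
Physical capital: 0.46 × 3.6 = 1.656 pp.
The labor force: 0.54 × (-0.5) = -0.27 pp.
TFP growth = 1 − 1.386 = -0.386%.

-0.39%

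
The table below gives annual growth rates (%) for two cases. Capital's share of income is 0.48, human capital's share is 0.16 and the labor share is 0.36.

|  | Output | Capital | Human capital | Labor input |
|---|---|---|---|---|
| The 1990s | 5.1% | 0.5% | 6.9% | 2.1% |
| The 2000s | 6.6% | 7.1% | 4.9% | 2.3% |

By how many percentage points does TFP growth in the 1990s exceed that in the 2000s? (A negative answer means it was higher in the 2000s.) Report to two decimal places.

1.42 percentage points

Labor's share = 1 − 0.48 − 0.16 = 0.36.
The 1990s: TFP = 5.1 − 0.24 − 1.104 − 0.756 = 3%.
The 2000s: TFP = 6.6 − 3.408 − 0.784 − 0.828 = 1.58%.
Difference = 3 − (1.58) = 1.42 pp.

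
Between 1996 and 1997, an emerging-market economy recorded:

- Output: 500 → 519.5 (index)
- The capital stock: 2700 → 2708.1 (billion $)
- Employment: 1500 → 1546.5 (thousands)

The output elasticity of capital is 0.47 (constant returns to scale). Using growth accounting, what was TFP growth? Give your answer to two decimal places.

Output growth = (519.5 − 500) / 500 = 3.9%.
The capital stock growth = (2708.1 − 2700) / 2700 = 0.3%.
Employment growth = (1546.5 − 1500) / 1500 = 3.1%.
Labor's share = 1 − 0.47 = 0.53.
The capital stock: 0.47 × 0.3 = 0.141 pp.
Employment: 0.53 × 3.1 = 1.643 pp.
TFP growth = 3.9 − 1.784 = 2.116%.

2.12%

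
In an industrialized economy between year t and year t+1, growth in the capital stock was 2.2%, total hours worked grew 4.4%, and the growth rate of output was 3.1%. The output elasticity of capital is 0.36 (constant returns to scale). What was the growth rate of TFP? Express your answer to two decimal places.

-0.51%

Labor's share = 1 − 0.36 = 0.64.
The capital stock: 0.36 × 2.2 = 0.792 pp.
Total hours worked: 0.64 × 4.4 = 2.816 pp.
TFP growth = 3.1 − 3.608 = -0.508%.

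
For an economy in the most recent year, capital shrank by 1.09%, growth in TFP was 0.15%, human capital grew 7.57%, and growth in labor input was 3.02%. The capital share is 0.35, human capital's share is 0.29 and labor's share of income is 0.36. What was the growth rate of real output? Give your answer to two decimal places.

3.05%

Labor's share = 1 − 0.35 − 0.29 = 0.36.
Capital: 0.35 × (-1.09) = -0.3815 pp.
Human capital: 0.29 × 7.57 = 2.1953 pp.
Labor input: 0.36 × 3.02 = 1.0872 pp.
Output growth = 0.15 + 2.901 = 3.051%.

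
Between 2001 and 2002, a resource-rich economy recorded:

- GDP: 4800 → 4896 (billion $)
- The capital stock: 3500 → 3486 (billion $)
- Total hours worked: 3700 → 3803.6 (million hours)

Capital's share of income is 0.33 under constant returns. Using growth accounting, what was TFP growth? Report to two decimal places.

TFP grew 0.26%.

GDP growth = (4896 − 4800) / 4800 = 2%.
The capital stock growth = (3486 − 3500) / 3500 = -0.4%.
Total hours worked growth = (3803.6 − 3700) / 3700 = 2.8%.
Labor's share = 1 − 0.33 = 0.67.
The capital stock: 0.33 × (-0.4) = -0.132 pp.
Total hours worked: 0.67 × 2.8 = 1.876 pp.
TFP growth = 2 − 1.744 = 0.256%.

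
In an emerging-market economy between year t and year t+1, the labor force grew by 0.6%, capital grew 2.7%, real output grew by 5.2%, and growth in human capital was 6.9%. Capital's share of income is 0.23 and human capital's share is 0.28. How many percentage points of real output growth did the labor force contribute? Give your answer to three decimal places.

0.294 percentage points

Labor's share = 1 − 0.23 − 0.28 = 0.49.
Contribution = share × growth = 0.49 × 0.6 = 0.294 pp.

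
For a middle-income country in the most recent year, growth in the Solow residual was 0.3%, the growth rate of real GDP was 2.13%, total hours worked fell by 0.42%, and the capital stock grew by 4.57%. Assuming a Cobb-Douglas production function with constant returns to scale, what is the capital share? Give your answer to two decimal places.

gY = gA + α·gK + (1−α)·gL, so gY − gA − gL = α(gK − gL).
2.13 − 0.3 + 0.42 = α × (4.57 − (-0.42)).
2.25 = 4.99 α, so α = 0.4509.

α = 0.45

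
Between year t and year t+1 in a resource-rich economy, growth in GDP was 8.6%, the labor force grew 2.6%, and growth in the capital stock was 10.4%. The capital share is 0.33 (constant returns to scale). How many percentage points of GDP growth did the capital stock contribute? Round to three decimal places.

3.432 percentage points

Contribution = share × growth = 0.33 × 10.4 = 3.432 pp.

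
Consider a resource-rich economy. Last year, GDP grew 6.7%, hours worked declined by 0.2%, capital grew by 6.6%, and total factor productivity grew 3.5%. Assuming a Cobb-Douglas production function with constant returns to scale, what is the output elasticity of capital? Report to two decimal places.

0.50

gY = gA + α·gK + (1−α)·gL, so gY − gA − gL = α(gK − gL).
6.7 − 3.5 + 0.2 = α × (6.6 − (-0.2)).
3.4 = 6.8 α, so α = 0.5.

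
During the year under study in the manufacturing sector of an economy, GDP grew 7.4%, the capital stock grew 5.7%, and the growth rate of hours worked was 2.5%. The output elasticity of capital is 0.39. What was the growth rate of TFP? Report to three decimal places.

Labor's share = 1 − 0.39 = 0.61.
The capital stock: 0.39 × 5.7 = 2.223 pp.
Hours worked: 0.61 × 2.5 = 1.525 pp.
TFP growth = 7.4 − 3.748 = 3.652%.

3.652%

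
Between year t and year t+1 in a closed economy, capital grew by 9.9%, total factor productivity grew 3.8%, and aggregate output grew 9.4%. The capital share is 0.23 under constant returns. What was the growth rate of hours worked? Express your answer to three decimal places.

Hours worked grew 4.316%.

Labor's share = 1 − 0.23 = 0.77.
gY = gA + 0.23×9.9 + 0.77×g.
0.77×g = 9.4 − 3.8 − 2.277 = 3.323.
g = 3.323 / 0.77 = 4.31558%.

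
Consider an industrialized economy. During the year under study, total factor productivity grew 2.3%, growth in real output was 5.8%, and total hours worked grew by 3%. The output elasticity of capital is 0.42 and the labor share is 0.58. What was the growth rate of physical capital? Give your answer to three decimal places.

Labor's share = 1 − 0.42 = 0.58.
gY = gA + 0.58×3 + 0.42×g.
0.42×g = 5.8 − 2.3 − 1.74 = 1.76.
g = 1.76 / 0.42 = 4.19048%.

4.190%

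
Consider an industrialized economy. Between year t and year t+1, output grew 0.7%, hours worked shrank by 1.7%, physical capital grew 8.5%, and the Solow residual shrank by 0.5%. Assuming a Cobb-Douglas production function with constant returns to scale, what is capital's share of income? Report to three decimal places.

gY = gA + α·gK + (1−α)·gL, so gY − gA − gL = α(gK − gL).
0.7 + 0.5 + 1.7 = α × (8.5 − (-1.7)).
2.9 = 10.2 α, so α = 0.28431.

α = 0.284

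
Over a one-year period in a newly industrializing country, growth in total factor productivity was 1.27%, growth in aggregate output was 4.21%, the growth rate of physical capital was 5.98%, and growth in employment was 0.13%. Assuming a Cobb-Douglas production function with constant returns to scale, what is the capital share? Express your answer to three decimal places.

The capital share is 0.480.

gY = gA + α·gK + (1−α)·gL, so gY − gA − gL = α(gK − gL).
4.21 − 1.27 − 0.13 = α × (5.98 − 0.13).
2.81 = 5.85 α, so α = 0.48034.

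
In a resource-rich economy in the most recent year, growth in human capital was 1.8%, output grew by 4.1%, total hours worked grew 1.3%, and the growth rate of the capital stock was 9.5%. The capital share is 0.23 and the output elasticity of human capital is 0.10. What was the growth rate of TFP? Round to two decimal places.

0.86%

Labor's share = 1 − 0.23 − 0.1 = 0.67.
The capital stock: 0.23 × 9.5 = 2.185 pp.
Human capital: 0.1 × 1.8 = 0.18 pp.
Total hours worked: 0.67 × 1.3 = 0.871 pp.
TFP growth = 4.1 − 3.236 = 0.864%.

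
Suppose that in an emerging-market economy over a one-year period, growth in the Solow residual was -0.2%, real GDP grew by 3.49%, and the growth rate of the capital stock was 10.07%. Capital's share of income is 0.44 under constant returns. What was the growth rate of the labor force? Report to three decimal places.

-1.323%

Labor's share = 1 − 0.44 = 0.56.
gY = gA + 0.44×10.07 + 0.56×g.
0.56×g = 3.49 + 0.2 − 4.4308 = -0.7408.
g = -0.7408 / 0.56 = -1.32286%.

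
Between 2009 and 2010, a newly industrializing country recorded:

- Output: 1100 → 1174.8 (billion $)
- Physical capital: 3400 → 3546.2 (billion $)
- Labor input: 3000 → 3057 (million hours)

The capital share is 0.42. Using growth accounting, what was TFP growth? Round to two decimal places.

3.89%

Output growth = (1174.8 − 1100) / 1100 = 6.8%.
Physical capital growth = (3546.2 − 3400) / 3400 = 4.3%.
Labor input growth = (3057 − 3000) / 3000 = 1.9%.
Labor's share = 1 − 0.42 = 0.58.
Physical capital: 0.42 × 4.3 = 1.806 pp.
Labor input: 0.58 × 1.9 = 1.102 pp.
TFP growth = 6.8 − 2.908 = 3.892%.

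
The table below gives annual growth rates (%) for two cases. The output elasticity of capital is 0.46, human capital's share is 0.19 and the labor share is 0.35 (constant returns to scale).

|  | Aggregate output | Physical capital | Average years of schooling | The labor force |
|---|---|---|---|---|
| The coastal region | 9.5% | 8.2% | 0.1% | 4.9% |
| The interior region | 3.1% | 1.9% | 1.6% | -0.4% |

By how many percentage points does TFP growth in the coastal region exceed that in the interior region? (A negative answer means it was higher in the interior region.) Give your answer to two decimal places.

Labor's share = 1 − 0.46 − 0.19 = 0.35.
The coastal region: TFP = 9.5 − 3.772 − 0.019 − 1.715 = 3.994%.
The interior region: TFP = 3.1 − 0.874 − 0.304 + 0.14 = 2.062%.
Difference = 3.994 − (2.062) = 1.932 pp.

1.93 percentage points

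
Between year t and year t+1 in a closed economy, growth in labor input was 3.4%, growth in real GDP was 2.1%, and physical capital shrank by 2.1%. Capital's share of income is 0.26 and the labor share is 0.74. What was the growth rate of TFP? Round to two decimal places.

Labor's share = 1 − 0.26 = 0.74.
Physical capital: 0.26 × (-2.1) = -0.546 pp.
Labor input: 0.74 × 3.4 = 2.516 pp.
TFP growth = 2.1 − 1.97 = 0.13%.

0.13%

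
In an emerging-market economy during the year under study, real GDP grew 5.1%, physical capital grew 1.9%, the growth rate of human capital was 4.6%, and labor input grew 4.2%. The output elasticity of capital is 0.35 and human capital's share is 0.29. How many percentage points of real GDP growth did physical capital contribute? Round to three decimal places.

Contribution = share × growth = 0.35 × 1.9 = 0.665 pp.

0.665 pp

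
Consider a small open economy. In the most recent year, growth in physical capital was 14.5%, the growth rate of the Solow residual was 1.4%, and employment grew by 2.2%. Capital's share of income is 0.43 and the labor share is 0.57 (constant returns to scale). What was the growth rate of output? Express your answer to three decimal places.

8.889%

Labor's share = 1 − 0.43 = 0.57.
Physical capital: 0.43 × 14.5 = 6.235 pp.
Employment: 0.57 × 2.2 = 1.254 pp.
Output growth = 1.4 + 7.489 = 8.889%.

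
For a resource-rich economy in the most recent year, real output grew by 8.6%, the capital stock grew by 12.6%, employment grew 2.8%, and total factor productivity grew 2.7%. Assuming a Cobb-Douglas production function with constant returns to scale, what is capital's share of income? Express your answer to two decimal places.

α = 0.32

gY = gA + α·gK + (1−α)·gL, so gY − gA − gL = α(gK − gL).
8.6 − 2.7 − 2.8 = α × (12.6 − 2.8).
3.1 = 9.8 α, so α = 0.3163.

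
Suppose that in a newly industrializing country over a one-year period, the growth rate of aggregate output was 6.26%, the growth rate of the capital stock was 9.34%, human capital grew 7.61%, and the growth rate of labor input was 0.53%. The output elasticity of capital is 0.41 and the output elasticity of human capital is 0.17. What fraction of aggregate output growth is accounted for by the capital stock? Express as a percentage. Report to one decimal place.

The capital stock contributed 0.41 × 9.34 = 3.8294 pp.
Share of growth = 3.8294 / 6.26 × 100 = 61.173%.

61.2%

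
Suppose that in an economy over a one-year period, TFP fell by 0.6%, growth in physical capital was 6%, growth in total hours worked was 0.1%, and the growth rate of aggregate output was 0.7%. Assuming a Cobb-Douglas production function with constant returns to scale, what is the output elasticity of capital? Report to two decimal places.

gY = gA + α·gK + (1−α)·gL, so gY − gA − gL = α(gK − gL).
0.7 + 0.6 − 0.1 = α × (6 − 0.1).
1.2 = 5.9 α, so α = 0.2034.

α = 0.20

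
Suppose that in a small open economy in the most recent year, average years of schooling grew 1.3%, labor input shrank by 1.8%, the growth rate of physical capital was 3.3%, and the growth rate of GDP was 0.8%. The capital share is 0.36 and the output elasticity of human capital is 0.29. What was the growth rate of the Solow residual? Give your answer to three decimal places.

Labor's share = 1 − 0.36 − 0.29 = 0.35.
Physical capital: 0.36 × 3.3 = 1.188 pp.
Average years of schooling: 0.29 × 1.3 = 0.377 pp.
Labor input: 0.35 × (-1.8) = -0.63 pp.
TFP growth = 0.8 − 0.935 = -0.135%.

-0.135%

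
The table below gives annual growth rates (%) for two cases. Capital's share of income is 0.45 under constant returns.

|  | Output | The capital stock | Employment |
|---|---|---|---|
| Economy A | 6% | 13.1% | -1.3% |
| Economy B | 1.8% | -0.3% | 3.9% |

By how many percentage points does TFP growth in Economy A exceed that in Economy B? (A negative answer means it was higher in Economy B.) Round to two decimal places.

1.03 percentage points

Labor's share = 1 − 0.45 = 0.55.
Economy A: TFP = 6 − 5.895 + 0.715 = 0.82%.
Economy B: TFP = 1.8 + 0.135 − 2.145 = -0.21%.
Difference = 0.82 − (-0.21) = 1.03 pp.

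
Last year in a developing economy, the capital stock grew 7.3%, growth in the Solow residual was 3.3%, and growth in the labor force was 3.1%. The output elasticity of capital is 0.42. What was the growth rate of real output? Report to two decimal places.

Real output growth was 8.16%.

Labor's share = 1 − 0.42 = 0.58.
The capital stock: 0.42 × 7.3 = 3.066 pp.
The labor force: 0.58 × 3.1 = 1.798 pp.
Output growth = 3.3 + 4.864 = 8.164%.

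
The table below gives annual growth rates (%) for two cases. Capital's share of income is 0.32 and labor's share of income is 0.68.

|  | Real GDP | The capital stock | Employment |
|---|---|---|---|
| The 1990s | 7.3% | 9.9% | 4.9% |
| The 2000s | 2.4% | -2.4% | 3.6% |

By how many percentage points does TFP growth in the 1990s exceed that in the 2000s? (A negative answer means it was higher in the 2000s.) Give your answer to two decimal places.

0.08 percentage points

Labor's share = 1 − 0.32 = 0.68.
The 1990s: TFP = 7.3 − 3.168 − 3.332 = 0.8%.
The 2000s: TFP = 2.4 + 0.768 − 2.448 = 0.72%.
Difference = 0.8 − (0.72) = 0.08 pp.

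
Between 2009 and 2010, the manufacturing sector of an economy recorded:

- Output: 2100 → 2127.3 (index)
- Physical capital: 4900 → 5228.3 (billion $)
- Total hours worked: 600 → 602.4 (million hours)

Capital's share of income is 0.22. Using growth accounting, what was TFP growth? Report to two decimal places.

Output growth = (2127.3 − 2100) / 2100 = 1.3%.
Physical capital growth = (5228.3 − 4900) / 4900 = 6.7%.
Total hours worked growth = (602.4 − 600) / 600 = 0.4%.
Labor's share = 1 − 0.22 = 0.78.
Physical capital: 0.22 × 6.7 = 1.474 pp.
Total hours worked: 0.78 × 0.4 = 0.312 pp.
TFP growth = 1.3 − 1.786 = -0.486%.

-0.49%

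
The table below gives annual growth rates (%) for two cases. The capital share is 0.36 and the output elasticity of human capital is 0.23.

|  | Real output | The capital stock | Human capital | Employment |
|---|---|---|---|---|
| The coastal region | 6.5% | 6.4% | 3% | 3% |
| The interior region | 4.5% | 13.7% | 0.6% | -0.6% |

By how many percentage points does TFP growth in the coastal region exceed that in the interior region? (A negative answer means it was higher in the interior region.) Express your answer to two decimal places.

Labor's share = 1 − 0.36 − 0.23 = 0.41.
The coastal region: TFP = 6.5 − 2.304 − 0.69 − 1.23 = 2.276%.
The interior region: TFP = 4.5 − 4.932 − 0.138 + 0.246 = -0.324%.
Difference = 2.276 − (-0.324) = 2.6 pp.

2.60 percentage points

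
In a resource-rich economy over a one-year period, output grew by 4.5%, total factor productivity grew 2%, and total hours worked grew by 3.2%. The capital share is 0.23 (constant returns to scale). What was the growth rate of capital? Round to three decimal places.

Labor's share = 1 − 0.23 = 0.77.
gY = gA + 0.77×3.2 + 0.23×g.
0.23×g = 4.5 − 2 − 2.464 = 0.036.
g = 0.036 / 0.23 = 0.15652%.

0.157%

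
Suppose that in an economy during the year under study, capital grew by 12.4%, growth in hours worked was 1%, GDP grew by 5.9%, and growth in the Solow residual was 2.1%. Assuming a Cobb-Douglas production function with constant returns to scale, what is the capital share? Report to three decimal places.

α = 0.246

gY = gA + α·gK + (1−α)·gL, so gY − gA − gL = α(gK − gL).
5.9 − 2.1 − 1 = α × (12.4 − 1).
2.8 = 11.4 α, so α = 0.24561.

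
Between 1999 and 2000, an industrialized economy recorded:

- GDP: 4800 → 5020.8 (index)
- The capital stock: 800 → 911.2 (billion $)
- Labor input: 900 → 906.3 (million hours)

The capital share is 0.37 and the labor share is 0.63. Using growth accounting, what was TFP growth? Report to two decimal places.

GDP growth = (5020.8 − 4800) / 4800 = 4.6%.
The capital stock growth = (911.2 − 800) / 800 = 13.9%.
Labor input growth = (906.3 − 900) / 900 = 0.7%.
Labor's share = 1 − 0.37 = 0.63.
The capital stock: 0.37 × 13.9 = 5.143 pp.
Labor input: 0.63 × 0.7 = 0.441 pp.
TFP growth = 4.6 − 5.584 = -0.984%.

-0.98%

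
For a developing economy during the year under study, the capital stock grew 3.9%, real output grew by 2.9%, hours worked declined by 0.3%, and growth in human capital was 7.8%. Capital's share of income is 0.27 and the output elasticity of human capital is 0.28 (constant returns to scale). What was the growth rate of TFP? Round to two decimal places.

Labor's share = 1 − 0.27 − 0.28 = 0.45.
The capital stock: 0.27 × 3.9 = 1.053 pp.
Human capital: 0.28 × 7.8 = 2.184 pp.
Hours worked: 0.45 × (-0.3) = -0.135 pp.
TFP growth = 2.9 − 3.102 = -0.202%.

-0.20%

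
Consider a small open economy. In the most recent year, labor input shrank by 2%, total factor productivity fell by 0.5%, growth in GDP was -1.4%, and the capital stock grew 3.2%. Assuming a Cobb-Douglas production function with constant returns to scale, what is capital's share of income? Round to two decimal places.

0.21

gY = gA + α·gK + (1−α)·gL, so gY − gA − gL = α(gK − gL).
-1.4 + 0.5 + 2 = α × (3.2 − (-2)).
1.1 = 5.2 α, so α = 0.2115.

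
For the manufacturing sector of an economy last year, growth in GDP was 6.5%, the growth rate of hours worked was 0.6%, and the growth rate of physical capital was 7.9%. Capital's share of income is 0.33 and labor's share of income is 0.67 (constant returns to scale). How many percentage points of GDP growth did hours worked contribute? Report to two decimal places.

Labor's share = 1 − 0.33 = 0.67.
Contribution = share × growth = 0.67 × 0.6 = 0.402 pp.

0.40 percentage points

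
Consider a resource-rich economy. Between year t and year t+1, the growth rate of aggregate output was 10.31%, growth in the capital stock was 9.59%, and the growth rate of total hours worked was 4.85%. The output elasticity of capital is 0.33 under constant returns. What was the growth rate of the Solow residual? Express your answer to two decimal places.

Labor's share = 1 − 0.33 = 0.67.
The capital stock: 0.33 × 9.59 = 3.1647 pp.
Total hours worked: 0.67 × 4.85 = 3.2495 pp.
TFP growth = 10.31 − 6.4142 = 3.8958%.

The Solow residual growth was 3.90%.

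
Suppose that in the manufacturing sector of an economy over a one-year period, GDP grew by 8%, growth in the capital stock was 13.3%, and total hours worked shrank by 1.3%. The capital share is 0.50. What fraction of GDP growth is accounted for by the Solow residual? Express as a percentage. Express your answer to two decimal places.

25.00%

Labor's share = 1 − 0.5 = 0.5.
The capital stock: 0.5 × 13.3 = 6.65 pp.
Total hours worked: 0.5 × (-1.3) = -0.65 pp.
TFP growth = 8 − 6 = 2%.
TFP share of growth = 2 / 8 × 100 = 25%.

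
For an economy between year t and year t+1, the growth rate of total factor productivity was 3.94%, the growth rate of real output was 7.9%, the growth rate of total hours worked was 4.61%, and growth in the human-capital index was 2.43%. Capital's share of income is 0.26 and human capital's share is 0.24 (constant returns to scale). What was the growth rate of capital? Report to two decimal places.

Labor's share = 1 − 0.26 − 0.24 = 0.5.
gY = gA + 0.24×2.43 + 0.5×4.61 + 0.26×g.
0.26×g = 7.9 − 3.94 − 2.8882 = 1.0718.
g = 1.0718 / 0.26 = 4.1223%.

4.12%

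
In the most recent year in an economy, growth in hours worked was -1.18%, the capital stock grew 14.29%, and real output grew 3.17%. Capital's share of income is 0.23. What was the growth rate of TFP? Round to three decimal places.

Labor's share = 1 − 0.23 = 0.77.
The capital stock: 0.23 × 14.29 = 3.2867 pp.
Hours worked: 0.77 × (-1.18) = -0.9086 pp.
TFP growth = 3.17 − 2.3781 = 0.7919%.

0.792%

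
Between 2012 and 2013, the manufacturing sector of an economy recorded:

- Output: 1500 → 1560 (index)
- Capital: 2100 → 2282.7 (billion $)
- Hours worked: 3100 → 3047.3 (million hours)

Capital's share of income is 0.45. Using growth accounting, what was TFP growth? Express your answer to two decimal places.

TFP growth was 1.02%.

Output growth = (1560 − 1500) / 1500 = 4%.
Capital growth = (2282.7 − 2100) / 2100 = 8.7%.
Hours worked growth = (3047.3 − 3100) / 3100 = -1.7%.
Labor's share = 1 − 0.45 = 0.55.
Capital: 0.45 × 8.7 = 3.915 pp.
Hours worked: 0.55 × (-1.7) = -0.935 pp.
TFP growth = 4 − 2.98 = 1.02%.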